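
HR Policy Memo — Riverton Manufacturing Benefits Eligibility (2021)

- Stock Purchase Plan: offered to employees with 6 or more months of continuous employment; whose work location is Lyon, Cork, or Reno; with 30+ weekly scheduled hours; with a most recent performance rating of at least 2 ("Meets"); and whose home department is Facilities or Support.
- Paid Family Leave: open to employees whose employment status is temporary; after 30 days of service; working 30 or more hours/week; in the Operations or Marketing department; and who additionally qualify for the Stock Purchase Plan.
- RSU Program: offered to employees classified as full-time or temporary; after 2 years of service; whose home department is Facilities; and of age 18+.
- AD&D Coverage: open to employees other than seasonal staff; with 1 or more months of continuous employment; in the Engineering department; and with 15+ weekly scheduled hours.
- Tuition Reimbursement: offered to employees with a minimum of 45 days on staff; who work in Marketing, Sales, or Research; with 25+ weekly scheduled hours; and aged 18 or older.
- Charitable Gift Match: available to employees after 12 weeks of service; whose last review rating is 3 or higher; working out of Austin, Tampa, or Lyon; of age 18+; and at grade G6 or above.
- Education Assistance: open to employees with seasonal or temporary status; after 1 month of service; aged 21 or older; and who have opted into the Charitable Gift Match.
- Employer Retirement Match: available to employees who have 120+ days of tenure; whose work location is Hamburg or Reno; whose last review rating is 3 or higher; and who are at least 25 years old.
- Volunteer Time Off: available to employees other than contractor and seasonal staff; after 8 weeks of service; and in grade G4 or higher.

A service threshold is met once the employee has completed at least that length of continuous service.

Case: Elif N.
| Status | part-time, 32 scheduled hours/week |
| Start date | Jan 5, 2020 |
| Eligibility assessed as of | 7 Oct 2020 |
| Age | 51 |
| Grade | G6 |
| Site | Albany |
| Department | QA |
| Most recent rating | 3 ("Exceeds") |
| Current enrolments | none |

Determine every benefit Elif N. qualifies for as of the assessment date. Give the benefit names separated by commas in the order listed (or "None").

Volunteer Time Off

Service from Jan 5, 2020 to 7 Oct 2020: 276 days.
Stock Purchase Plan — service 276 days ≥ 6 months (≈180 days) ✓; site Albany ✗ (not Lyon, Cork, or Reno) → not eligible.
Paid Family Leave — status part-time ✗ (requires temporary) → not eligible.
RSU Program — status part-time ✗ (requires full-time or temporary) → not eligible.
AD&D Coverage — status part-time ✓ (not excluded); service 276 days ≥ 1 month (≈30 days) ✓; dept QA ✗ → not eligible.
Tuition Reimbursement — service 276 days ≥ 45 days ✓; dept QA ✗ → not eligible.
Charitable Gift Match — service 276 days ≥ 12 weeks (≈84 days) ✓; rating 3 ≥ 3 ✓; site Albany ✗ (not Austin, Tampa, or Lyon) → not eligible.
Education Assistance — status part-time ✗ (requires seasonal or temporary) → not eligible.
Employer Retirement Match — service 276 days ≥ 120 days ✓; site Albany ✗ (not Hamburg or Reno) → not eligible.
Volunteer Time Off — status part-time ✓ (not excluded); service 276 days ≥ 8 weeks (≈56 days) ✓; grade G6 ≥ G4 ✓ → eligible.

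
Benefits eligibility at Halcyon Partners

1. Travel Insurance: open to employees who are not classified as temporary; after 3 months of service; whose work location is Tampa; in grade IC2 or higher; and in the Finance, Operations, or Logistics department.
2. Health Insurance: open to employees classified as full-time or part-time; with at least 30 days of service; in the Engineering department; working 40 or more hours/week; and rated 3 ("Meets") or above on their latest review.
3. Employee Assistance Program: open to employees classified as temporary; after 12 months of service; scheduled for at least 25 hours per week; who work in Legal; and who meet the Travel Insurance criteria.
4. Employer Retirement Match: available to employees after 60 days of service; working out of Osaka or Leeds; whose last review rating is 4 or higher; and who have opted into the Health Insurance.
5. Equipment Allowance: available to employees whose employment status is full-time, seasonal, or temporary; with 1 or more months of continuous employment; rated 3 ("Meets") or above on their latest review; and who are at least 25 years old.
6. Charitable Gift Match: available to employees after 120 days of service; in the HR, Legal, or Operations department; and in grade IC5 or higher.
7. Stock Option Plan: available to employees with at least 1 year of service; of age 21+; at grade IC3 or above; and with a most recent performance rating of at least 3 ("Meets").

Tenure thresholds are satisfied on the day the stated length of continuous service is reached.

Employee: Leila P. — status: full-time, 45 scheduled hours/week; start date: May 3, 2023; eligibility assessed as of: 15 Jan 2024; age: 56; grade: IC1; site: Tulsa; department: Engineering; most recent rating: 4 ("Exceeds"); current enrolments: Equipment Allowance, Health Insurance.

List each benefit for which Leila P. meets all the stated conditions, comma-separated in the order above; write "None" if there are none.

Service from May 3, 2023 to 15 Jan 2024: 257 days.
Travel Insurance — status full-time ✓ (not excluded); service 257 days ≥ 3 months (≈90 days) ✓; site Tulsa ✗ (not Tampa) → not eligible.
Health Insurance — status full-time ✓; service 257 days ≥ 30 days ✓; dept Engineering ✓; 45 hrs/wk ≥ 40 ✓; rating 4 ≥ 3 ✓ → eligible.
Employee Assistance Program — status full-time ✗ (requires temporary) → not eligible.
Employer Retirement Match — service 257 days ≥ 60 days ✓; site Tulsa ✗ (not Osaka or Leeds) → not eligible.
Equipment Allowance — status full-time ✓; service 257 days ≥ 1 month (≈30 days) ✓; rating 4 ≥ 3 ✓; age 56 ≥ 25 ✓ → eligible.
Charitable Gift Match — service 257 days ≥ 120 days ✓; dept Engineering ✗ → not eligible.
Stock Option Plan — service 257 days < 1 year (≈365 days) ✗ → not eligible.

Health Insurance, Equipment Allowance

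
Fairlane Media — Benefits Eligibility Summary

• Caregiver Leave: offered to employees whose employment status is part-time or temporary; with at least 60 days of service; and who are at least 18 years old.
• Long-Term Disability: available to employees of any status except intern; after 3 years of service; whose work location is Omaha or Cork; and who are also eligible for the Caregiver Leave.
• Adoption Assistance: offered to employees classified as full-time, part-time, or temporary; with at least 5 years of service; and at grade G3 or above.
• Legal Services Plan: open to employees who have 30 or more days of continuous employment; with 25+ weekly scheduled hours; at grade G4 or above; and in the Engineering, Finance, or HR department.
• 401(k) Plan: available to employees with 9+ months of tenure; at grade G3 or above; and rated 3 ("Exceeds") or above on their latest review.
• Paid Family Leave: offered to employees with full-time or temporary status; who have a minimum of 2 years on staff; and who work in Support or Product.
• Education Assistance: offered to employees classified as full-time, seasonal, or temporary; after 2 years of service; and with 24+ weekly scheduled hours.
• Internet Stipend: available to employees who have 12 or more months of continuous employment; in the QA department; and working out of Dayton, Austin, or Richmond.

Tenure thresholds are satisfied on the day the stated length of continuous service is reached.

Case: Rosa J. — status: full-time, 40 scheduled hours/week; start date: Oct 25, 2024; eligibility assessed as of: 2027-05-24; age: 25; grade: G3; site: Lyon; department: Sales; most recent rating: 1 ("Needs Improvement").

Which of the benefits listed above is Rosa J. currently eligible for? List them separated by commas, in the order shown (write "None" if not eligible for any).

Education Assistance

Service from Oct 25, 2024 to 2027-05-24: 941 days.
Caregiver Leave — status full-time ✗ (requires part-time or temporary) → not eligible.
Long-Term Disability — status full-time ✓ (not excluded); service 941 days < 3 years (≈1095 days) ✗ → not eligible.
Adoption Assistance — status full-time ✓; service 941 days < 5 years (≈1825 days) ✗ → not eligible.
Legal Services Plan — service 941 days ≥ 30 days ✓; 40 hrs/wk ≥ 25 ✓; grade G3 < G4 ✗ → not eligible.
401(k) Plan — service 941 days ≥ 9 months (≈270 days) ✓; grade G3 ≥ G3 ✓; rating 1 < 3 ✗ → not eligible.
Paid Family Leave — status full-time ✓; service 941 days ≥ 2 years (≈730 days) ✓; dept Sales ✗ → not eligible.
Education Assistance — status full-time ✓; service 941 days ≥ 2 years (≈730 days) ✓; 40 hrs/wk ≥ 24 ✓ → eligible.
Internet Stipend — service 941 days ≥ 12 months (≈360 days) ✓; dept Sales ✗ → not eligible.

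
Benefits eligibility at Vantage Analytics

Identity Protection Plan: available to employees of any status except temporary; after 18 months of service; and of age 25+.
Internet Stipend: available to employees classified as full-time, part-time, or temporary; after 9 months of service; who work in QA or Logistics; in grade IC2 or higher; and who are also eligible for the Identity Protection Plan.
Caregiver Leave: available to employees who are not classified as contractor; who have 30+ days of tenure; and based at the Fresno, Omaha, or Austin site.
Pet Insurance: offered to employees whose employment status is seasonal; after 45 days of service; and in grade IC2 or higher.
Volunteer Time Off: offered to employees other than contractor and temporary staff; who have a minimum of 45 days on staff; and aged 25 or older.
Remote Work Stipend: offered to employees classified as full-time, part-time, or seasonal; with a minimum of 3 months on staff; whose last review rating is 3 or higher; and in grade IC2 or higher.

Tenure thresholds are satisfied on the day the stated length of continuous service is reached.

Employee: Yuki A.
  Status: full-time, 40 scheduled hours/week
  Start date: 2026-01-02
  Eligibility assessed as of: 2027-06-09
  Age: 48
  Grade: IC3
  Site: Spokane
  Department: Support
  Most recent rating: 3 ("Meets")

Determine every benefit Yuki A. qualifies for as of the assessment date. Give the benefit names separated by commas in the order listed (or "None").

Service from 2026-01-02 to 2027-06-09: 523 days.
Identity Protection Plan — status full-time ✓ (not excluded); service 523 days < 18 months (≈540 days) ✗ → not eligible.
Internet Stipend — status full-time ✓; service 523 days ≥ 9 months (≈270 days) ✓; dept Support ✗ → not eligible.
Caregiver Leave — status full-time ✓ (not excluded); service 523 days ≥ 30 days ✓; site Spokane ✗ (not Fresno, Omaha, or Austin) → not eligible.
Pet Insurance — status full-time ✗ (requires seasonal) → not eligible.
Volunteer Time Off — status full-time ✓ (not excluded); service 523 days ≥ 45 days ✓; age 48 ≥ 25 ✓ → eligible.
Remote Work Stipend — status full-time ✓; service 523 days ≥ 3 months (≈90 days) ✓; rating 3 ≥ 3 ✓; grade IC3 ≥ IC2 ✓ → eligible.

Volunteer Time Off, Remote Work Stipend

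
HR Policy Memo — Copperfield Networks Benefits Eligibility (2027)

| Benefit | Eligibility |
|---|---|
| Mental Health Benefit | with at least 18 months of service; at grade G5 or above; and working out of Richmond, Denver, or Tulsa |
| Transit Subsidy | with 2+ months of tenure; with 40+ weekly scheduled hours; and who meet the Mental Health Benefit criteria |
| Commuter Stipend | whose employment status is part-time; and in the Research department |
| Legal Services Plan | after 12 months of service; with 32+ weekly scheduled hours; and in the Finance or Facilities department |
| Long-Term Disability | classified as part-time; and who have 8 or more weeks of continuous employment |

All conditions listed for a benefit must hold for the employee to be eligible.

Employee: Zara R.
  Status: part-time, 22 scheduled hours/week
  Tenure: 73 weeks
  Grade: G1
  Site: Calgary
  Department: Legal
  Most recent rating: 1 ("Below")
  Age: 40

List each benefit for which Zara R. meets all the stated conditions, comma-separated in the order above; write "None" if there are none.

Long-Term Disability

Mental Health Benefit — service 73 weeks < 18 months (≈540 days) ✗ → not eligible.
Transit Subsidy — service 73 weeks ≥ 2 months (≈60 days) ✓; 22 hrs/wk < 40 ✗ → not eligible.
Commuter Stipend — status part-time ✓; dept Legal ✗ → not eligible.
Legal Services Plan — service 73 weeks ≥ 12 months (≈360 days) ✓; 22 hrs/wk < 32 ✗ → not eligible.
Long-Term Disability — status part-time ✓; service 73 weeks ≥ 8 weeks ✓ → eligible.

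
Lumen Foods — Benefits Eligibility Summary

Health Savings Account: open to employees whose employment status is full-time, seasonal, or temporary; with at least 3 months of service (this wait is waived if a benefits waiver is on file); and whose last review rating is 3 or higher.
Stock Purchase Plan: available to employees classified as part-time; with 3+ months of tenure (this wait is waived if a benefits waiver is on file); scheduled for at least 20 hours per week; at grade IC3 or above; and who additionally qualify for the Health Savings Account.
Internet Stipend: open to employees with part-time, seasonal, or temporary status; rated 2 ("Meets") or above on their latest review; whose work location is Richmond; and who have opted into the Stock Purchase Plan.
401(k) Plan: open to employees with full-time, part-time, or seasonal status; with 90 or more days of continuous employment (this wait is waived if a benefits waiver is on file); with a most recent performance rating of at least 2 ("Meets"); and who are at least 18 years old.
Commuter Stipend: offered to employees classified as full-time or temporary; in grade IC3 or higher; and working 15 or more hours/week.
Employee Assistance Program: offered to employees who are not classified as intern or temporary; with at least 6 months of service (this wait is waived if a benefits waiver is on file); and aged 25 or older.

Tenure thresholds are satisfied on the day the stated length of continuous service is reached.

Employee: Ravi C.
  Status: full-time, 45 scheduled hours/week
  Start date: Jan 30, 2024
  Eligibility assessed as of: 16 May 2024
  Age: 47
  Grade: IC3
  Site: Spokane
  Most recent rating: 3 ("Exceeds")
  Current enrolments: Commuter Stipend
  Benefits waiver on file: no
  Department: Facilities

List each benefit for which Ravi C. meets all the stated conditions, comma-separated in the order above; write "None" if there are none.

Service from Jan 30, 2024 to 16 May 2024: 107 days.
Health Savings Account — status full-time ✓; no waiver, service 107 days ≥ 3 months (≈90 days) ✓; rating 3 ≥ 3 ✓ → eligible.
Stock Purchase Plan — status full-time ✗ (requires part-time) → not eligible.
Internet Stipend — status full-time ✗ (requires part-time, seasonal, or temporary) → not eligible.
401(k) Plan — status full-time ✓; no waiver, service 107 days ≥ 90 days ✓; rating 3 ≥ 2 ✓; age 47 ≥ 18 ✓ → eligible.
Commuter Stipend — status full-time ✓; grade IC3 ≥ IC3 ✓; 45 hrs/wk ≥ 15 ✓ → eligible.
Employee Assistance Program — status full-time ✓ (not excluded); no waiver, service 107 days < 6 months (≈180 days) ✗ → not eligible.

Health Savings Account, 401(k) Plan, Commuter Stipend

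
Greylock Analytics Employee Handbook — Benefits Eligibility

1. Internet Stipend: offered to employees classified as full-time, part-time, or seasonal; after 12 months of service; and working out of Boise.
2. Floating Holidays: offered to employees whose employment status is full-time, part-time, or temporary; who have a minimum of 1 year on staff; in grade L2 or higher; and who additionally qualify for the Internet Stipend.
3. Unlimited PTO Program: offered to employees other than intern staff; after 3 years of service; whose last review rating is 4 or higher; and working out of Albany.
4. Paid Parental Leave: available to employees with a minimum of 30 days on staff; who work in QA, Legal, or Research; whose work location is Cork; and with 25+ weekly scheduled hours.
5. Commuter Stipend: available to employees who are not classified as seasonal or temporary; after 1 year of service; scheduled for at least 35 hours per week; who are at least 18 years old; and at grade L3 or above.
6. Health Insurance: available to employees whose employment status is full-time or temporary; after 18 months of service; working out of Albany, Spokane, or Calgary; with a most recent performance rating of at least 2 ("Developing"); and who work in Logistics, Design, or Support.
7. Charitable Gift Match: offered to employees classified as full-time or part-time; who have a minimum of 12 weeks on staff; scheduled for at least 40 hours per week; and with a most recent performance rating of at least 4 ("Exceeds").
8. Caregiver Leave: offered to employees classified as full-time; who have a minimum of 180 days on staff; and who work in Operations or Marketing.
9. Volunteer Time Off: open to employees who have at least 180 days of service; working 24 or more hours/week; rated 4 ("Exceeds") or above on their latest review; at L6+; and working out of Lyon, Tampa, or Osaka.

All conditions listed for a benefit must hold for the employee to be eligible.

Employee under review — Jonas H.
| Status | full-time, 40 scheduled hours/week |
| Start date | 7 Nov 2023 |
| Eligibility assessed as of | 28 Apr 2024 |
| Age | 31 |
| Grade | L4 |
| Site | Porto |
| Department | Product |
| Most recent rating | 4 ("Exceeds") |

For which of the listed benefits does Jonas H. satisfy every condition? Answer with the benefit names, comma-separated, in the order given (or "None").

Service from 7 Nov 2023 to 28 Apr 2024: 173 days.
Internet Stipend — status full-time ✓; service 173 days < 12 months (≈360 days) ✗ → not eligible.
Floating Holidays — status full-time ✓; service 173 days < 1 year (≈365 days) ✗ → not eligible.
Unlimited PTO Program — status full-time ✓ (not excluded); service 173 days < 3 years (≈1095 days) ✗ → not eligible.
Paid Parental Leave — service 173 days ≥ 30 days ✓; dept Product ✗ → not eligible.
Commuter Stipend — status full-time ✓ (not excluded); service 173 days < 1 year (≈365 days) ✗ → not eligible.
Health Insurance — status full-time ✓; service 173 days < 18 months (≈540 days) ✗ → not eligible.
Charitable Gift Match — status full-time ✓; service 173 days ≥ 12 weeks (≈84 days) ✓; 40 hrs/wk ≥ 40 ✓; rating 4 ≥ 4 ✓ → eligible.
Caregiver Leave — status full-time ✓; service 173 days < 180 days ✗ → not eligible.
Volunteer Time Off — service 173 days < 180 days ✗ → not eligible.

Charitable Gift Match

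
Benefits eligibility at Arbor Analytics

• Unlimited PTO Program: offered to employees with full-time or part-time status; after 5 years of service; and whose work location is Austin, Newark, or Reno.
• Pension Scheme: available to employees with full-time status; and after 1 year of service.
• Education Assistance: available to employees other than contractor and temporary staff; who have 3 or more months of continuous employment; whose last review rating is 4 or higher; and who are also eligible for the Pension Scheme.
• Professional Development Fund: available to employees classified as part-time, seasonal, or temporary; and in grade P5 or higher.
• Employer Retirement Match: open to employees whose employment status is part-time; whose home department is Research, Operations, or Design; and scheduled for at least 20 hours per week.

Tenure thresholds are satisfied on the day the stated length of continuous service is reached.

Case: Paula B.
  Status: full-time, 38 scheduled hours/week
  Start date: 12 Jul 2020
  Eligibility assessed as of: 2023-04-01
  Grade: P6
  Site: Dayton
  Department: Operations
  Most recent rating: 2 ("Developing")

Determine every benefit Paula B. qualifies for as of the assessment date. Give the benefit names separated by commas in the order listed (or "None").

Service from 12 Jul 2020 to 2023-04-01: 993 days.
Unlimited PTO Program — status full-time ✓; service 993 days < 5 years (≈1825 days) ✗ → not eligible.
Pension Scheme — status full-time ✓; service 993 days ≥ 1 year (≈365 days) ✓ → eligible.
Education Assistance — status full-time ✓ (not excluded); service 993 days ≥ 3 months (≈90 days) ✓; rating 2 < 4 ✗ → not eligible.
Professional Development Fund — status full-time ✗ (requires part-time, seasonal, or temporary) → not eligible.
Employer Retirement Match — status full-time ✗ (requires part-time) → not eligible.

Pension Scheme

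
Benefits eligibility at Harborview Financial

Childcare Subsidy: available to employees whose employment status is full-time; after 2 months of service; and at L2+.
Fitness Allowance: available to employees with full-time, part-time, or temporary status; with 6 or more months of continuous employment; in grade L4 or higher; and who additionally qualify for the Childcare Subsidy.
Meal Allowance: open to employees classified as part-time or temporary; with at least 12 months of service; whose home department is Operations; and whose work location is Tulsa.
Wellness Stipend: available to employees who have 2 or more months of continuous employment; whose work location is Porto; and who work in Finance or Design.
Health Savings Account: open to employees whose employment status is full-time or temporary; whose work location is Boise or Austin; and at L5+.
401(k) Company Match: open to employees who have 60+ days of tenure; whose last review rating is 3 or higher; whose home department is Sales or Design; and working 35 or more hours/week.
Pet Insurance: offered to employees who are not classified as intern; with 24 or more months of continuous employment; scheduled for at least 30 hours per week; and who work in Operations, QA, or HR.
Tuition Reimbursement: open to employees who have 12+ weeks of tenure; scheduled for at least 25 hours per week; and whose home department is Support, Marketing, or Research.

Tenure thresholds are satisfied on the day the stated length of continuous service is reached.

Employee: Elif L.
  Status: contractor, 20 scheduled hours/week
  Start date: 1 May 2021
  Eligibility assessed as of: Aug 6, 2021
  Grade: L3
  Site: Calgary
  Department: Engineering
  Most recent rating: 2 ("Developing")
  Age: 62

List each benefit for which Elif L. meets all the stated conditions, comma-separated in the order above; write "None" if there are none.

None

Service from 1 May 2021 to Aug 6, 2021: 97 days.
Childcare Subsidy — status contractor ✗ (requires full-time) → not eligible.
Fitness Allowance — status contractor ✗ (requires full-time, part-time, or temporary) → not eligible.
Meal Allowance — status contractor ✗ (requires part-time or temporary) → not eligible.
Wellness Stipend — service 97 days ≥ 2 months (≈60 days) ✓; site Calgary ✗ (not Porto) → not eligible.
Health Savings Account — status contractor ✗ (requires full-time or temporary) → not eligible.
401(k) Company Match — service 97 days ≥ 60 days ✓; rating 2 < 3 ✗ → not eligible.
Pet Insurance — status contractor ✓ (not excluded); service 97 days < 24 months (≈720 days) ✗ → not eligible.
Tuition Reimbursement — service 97 days ≥ 12 weeks (≈84 days) ✓; 20 hrs/wk < 25 ✗ → not eligible.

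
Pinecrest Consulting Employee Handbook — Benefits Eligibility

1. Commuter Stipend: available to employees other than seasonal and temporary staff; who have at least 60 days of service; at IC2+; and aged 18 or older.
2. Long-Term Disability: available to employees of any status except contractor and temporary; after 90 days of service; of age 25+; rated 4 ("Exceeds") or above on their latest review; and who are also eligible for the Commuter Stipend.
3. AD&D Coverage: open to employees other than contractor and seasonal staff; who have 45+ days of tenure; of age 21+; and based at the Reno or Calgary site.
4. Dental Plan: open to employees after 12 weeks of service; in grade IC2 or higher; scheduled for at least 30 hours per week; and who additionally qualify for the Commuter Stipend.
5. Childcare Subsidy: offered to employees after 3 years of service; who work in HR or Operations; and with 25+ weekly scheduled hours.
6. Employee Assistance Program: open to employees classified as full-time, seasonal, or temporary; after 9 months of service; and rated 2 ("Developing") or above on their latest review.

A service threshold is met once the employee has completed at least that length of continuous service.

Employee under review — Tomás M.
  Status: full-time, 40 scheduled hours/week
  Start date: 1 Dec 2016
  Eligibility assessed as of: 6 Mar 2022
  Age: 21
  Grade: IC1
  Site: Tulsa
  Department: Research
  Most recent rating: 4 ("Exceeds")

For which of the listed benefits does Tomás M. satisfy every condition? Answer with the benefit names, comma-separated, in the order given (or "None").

Employee Assistance Program

Service from 1 Dec 2016 to 6 Mar 2022: 1921 days.
Commuter Stipend — status full-time ✓ (not excluded); service 1921 days ≥ 60 days ✓; grade IC1 < IC2 ✗ → not eligible.
Long-Term Disability — status full-time ✓ (not excluded); service 1921 days ≥ 90 days ✓; age 21 < 25 ✗ → not eligible.
AD&D Coverage — status full-time ✓ (not excluded); service 1921 days ≥ 45 days ✓; age 21 ≥ 21 ✓; site Tulsa ✗ (not Reno or Calgary) → not eligible.
Dental Plan — service 1921 days ≥ 12 weeks (≈84 days) ✓; grade IC1 < IC2 ✗ → not eligible.
Childcare Subsidy — service 1921 days ≥ 3 years (≈1095 days) ✓; dept Research ✗ → not eligible.
Employee Assistance Program — status full-time ✓; service 1921 days ≥ 9 months (≈270 days) ✓; rating 4 ≥ 2 ✓ → eligible.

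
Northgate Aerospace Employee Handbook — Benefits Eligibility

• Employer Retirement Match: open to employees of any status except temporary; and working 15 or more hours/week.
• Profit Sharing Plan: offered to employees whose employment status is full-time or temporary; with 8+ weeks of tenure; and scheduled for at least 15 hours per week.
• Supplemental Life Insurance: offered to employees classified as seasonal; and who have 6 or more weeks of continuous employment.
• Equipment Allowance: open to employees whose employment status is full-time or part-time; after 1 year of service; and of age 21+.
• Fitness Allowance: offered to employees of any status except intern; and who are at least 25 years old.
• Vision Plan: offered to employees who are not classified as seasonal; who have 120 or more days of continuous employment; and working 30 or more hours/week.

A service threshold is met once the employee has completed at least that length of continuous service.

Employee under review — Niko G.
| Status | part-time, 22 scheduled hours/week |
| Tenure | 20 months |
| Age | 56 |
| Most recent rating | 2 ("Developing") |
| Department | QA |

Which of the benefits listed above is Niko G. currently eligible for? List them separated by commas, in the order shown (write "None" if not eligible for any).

Employer Retirement Match — status part-time ✓ (not excluded); 22 hrs/wk ≥ 15 ✓ → eligible.
Profit Sharing Plan — status part-time ✗ (requires full-time or temporary) → not eligible.
Supplemental Life Insurance — status part-time ✗ (requires seasonal) → not eligible.
Equipment Allowance — status part-time ✓; service 20 months ≥ 1 year (≈365 days) ✓; age 56 ≥ 21 ✓ → eligible.
Fitness Allowance — status part-time ✓ (not excluded); age 56 ≥ 25 ✓ → eligible.
Vision Plan — status part-time ✓ (not excluded); service 20 months ≥ 120 days ✓; 22 hrs/wk < 30 ✗ → not eligible.

Employer Retirement Match, Equipment Allowance, Fitness Allowance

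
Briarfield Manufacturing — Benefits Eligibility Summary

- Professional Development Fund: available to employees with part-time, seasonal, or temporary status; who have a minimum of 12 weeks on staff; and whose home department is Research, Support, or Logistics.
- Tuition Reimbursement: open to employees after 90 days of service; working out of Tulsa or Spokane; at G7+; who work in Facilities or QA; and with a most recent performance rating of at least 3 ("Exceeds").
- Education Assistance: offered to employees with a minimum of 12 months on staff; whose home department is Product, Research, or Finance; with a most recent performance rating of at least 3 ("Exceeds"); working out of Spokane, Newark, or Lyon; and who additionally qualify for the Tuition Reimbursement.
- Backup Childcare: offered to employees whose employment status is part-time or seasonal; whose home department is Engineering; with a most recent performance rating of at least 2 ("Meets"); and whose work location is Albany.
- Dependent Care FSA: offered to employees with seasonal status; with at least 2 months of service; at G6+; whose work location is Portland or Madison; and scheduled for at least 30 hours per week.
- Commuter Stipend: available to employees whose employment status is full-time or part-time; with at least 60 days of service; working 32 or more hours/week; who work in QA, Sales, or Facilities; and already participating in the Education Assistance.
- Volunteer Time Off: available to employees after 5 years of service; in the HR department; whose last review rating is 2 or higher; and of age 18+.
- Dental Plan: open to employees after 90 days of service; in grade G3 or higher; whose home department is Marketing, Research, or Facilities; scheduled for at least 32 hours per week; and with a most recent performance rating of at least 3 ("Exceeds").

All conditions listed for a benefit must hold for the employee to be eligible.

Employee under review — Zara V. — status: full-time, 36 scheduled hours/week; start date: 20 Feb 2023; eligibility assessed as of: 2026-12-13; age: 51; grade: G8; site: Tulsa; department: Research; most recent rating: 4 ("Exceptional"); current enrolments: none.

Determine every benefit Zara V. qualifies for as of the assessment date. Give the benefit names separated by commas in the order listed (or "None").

Dental Plan

Service from 20 Feb 2023 to 2026-12-13: 1392 days.
Professional Development Fund — status full-time ✗ (requires part-time, seasonal, or temporary) → not eligible.
Tuition Reimbursement — service 1392 days ≥ 90 days ✓; site Tulsa ✓; grade G8 ≥ G7 ✓; dept Research ✗ → not eligible.
Education Assistance — service 1392 days ≥ 12 months (≈360 days) ✓; dept Research ✓; rating 4 ≥ 3 ✓; site Tulsa ✗ (not Spokane, Newark, or Lyon) → not eligible.
Backup Childcare — status full-time ✗ (requires part-time or seasonal) → not eligible.
Dependent Care FSA — status full-time ✗ (requires seasonal) → not eligible.
Commuter Stipend — status full-time ✓; service 1392 days ≥ 60 days ✓; 36 hrs/wk ≥ 32 ✓; dept Research ✗ → not eligible.
Volunteer Time Off — service 1392 days < 5 years (≈1825 days) ✗ → not eligible.
Dental Plan — service 1392 days ≥ 90 days ✓; grade G8 ≥ G3 ✓; dept Research ✓; 36 hrs/wk ≥ 32 ✓; rating 4 ≥ 3 ✓ → eligible.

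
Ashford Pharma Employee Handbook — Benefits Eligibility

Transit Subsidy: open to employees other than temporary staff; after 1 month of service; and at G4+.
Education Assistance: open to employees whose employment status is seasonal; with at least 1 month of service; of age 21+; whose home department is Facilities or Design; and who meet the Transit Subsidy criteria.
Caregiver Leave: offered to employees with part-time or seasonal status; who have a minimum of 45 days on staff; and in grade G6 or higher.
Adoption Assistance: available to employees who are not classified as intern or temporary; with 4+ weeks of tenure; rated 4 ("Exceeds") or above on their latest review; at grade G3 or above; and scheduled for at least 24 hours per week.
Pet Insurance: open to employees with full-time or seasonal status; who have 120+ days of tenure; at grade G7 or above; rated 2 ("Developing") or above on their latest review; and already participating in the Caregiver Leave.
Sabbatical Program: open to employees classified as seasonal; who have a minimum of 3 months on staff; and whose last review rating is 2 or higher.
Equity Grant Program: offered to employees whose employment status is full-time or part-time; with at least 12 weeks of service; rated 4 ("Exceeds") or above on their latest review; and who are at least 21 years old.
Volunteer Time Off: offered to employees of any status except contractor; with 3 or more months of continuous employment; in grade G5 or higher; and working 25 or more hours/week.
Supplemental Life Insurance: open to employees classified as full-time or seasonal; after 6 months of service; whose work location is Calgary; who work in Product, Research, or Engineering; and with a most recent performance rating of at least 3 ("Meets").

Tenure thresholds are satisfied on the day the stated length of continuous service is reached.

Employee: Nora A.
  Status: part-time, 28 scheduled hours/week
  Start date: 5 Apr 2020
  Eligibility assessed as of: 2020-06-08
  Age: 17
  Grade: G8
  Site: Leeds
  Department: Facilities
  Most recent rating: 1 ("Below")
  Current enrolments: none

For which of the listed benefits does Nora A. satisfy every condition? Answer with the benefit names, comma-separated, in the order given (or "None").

Service from 5 Apr 2020 to 2020-06-08: 64 days.
Transit Subsidy — status part-time ✓ (not excluded); service 64 days ≥ 1 month (≈30 days) ✓; grade G8 ≥ G4 ✓ → eligible.
Education Assistance — status part-time ✗ (requires seasonal) → not eligible.
Caregiver Leave — status part-time ✓; service 64 days ≥ 45 days ✓; grade G8 ≥ G6 ✓ → eligible.
Adoption Assistance — status part-time ✓ (not excluded); service 64 days ≥ 4 weeks (≈28 days) ✓; rating 1 < 4 ✗ → not eligible.
Pet Insurance — status part-time ✗ (requires full-time or seasonal) → not eligible.
Sabbatical Program — status part-time ✗ (requires seasonal) → not eligible.
Equity Grant Program — status part-time ✓; service 64 days < 12 weeks (≈84 days) ✗ → not eligible.
Volunteer Time Off — status part-time ✓ (not excluded); service 64 days < 3 months (≈90 days) ✗ → not eligible.
Supplemental Life Insurance — status part-time ✗ (requires full-time or seasonal) → not eligible.

Transit Subsidy, Caregiver Leave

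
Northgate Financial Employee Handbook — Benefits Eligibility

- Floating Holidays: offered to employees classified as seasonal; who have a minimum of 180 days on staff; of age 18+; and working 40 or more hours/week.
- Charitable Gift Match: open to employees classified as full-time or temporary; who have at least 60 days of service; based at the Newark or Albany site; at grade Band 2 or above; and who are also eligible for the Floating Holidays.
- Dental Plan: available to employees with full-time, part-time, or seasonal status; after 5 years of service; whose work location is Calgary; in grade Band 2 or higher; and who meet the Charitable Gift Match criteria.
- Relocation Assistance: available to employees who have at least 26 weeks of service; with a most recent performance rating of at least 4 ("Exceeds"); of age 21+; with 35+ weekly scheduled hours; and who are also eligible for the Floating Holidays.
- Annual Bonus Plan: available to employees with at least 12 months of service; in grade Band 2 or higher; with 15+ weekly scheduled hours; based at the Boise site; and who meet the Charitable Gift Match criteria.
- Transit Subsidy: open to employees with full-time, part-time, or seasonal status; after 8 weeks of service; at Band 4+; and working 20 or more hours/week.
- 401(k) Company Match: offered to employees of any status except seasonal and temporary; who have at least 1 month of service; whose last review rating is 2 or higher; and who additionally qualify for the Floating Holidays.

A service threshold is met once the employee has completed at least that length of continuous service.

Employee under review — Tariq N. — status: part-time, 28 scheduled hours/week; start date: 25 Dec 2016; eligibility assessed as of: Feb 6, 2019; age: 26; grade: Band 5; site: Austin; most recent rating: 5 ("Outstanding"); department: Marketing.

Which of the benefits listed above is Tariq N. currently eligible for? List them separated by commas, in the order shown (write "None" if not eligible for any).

Service from 25 Dec 2016 to Feb 6, 2019: 773 days.
Floating Holidays — status part-time ✗ (requires seasonal) → not eligible.
Charitable Gift Match — status part-time ✗ (requires full-time or temporary) → not eligible.
Dental Plan — status part-time ✓; service 773 days < 5 years (≈1825 days) ✗ → not eligible.
Relocation Assistance — service 773 days ≥ 26 weeks (≈182 days) ✓; rating 5 ≥ 4 ✓; age 26 ≥ 21 ✓; 28 hrs/wk < 35 ✗ → not eligible.
Annual Bonus Plan — service 773 days ≥ 12 months (≈360 days) ✓; grade Band 5 ≥ Band 2 ✓; 28 hrs/wk ≥ 15 ✓; site Austin ✗ (not Boise) → not eligible.
Transit Subsidy — status part-time ✓; service 773 days ≥ 8 weeks (≈56 days) ✓; grade Band 5 ≥ Band 4 ✓; 28 hrs/wk ≥ 20 ✓ → eligible.
401(k) Company Match — status part-time ✓ (not excluded); service 773 days ≥ 1 month (≈30 days) ✓; rating 5 ≥ 2 ✓; not eligible for Floating Holidays ✗ → not eligible.

Transit Subsidy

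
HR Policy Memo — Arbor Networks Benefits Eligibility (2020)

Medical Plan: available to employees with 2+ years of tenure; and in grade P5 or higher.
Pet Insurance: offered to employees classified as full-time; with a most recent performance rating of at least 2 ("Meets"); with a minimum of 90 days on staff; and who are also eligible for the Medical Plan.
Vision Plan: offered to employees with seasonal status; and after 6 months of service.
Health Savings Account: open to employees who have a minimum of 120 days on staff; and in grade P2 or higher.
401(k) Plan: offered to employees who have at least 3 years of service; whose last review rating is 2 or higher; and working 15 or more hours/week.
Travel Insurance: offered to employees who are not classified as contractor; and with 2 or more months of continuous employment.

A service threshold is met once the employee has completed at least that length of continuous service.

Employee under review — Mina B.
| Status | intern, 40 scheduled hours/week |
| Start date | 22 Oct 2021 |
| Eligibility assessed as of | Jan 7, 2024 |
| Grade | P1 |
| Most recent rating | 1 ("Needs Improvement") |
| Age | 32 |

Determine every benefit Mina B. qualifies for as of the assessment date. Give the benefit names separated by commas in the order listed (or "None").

Service from 22 Oct 2021 to Jan 7, 2024: 807 days.
Medical Plan — service 807 days ≥ 2 years (≈730 days) ✓; grade P1 < P5 ✗ → not eligible.
Pet Insurance — status intern ✗ (requires full-time) → not eligible.
Vision Plan — status intern ✗ (requires seasonal) → not eligible.
Health Savings Account — service 807 days ≥ 120 days ✓; grade P1 < P2 ✗ → not eligible.
401(k) Plan — service 807 days < 3 years (≈1095 days) ✗ → not eligible.
Travel Insurance — status intern ✓ (not excluded); service 807 days ≥ 2 months (≈60 days) ✓ → eligible.

Travel Insurance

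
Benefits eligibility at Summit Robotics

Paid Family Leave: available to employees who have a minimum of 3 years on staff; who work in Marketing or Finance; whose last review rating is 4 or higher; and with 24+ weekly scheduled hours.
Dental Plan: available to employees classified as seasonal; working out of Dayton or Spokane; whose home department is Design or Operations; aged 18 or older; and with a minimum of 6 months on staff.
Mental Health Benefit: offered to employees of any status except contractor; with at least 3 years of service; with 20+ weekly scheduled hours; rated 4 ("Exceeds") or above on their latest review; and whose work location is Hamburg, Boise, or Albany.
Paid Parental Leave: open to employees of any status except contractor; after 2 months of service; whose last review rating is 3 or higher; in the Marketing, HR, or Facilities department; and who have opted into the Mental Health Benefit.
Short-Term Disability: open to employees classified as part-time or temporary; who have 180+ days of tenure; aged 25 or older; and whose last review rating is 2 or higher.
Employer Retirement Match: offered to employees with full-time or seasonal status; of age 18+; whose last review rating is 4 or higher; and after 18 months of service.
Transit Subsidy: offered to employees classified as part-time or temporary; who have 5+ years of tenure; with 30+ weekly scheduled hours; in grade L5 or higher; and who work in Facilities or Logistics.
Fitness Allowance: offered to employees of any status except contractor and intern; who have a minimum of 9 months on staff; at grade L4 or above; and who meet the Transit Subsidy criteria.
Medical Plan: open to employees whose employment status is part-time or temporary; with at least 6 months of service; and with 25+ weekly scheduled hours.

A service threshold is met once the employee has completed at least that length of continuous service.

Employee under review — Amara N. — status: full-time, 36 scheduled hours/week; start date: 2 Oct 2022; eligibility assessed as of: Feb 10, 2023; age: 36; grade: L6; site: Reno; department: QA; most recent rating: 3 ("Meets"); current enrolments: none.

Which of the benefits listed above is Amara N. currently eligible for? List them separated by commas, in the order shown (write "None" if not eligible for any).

None

Service from 2 Oct 2022 to Feb 10, 2023: 131 days.
Paid Family Leave — service 131 days < 3 years (≈1095 days) ✗ → not eligible.
Dental Plan — status full-time ✗ (requires seasonal) → not eligible.
Mental Health Benefit — status full-time ✓ (not excluded); service 131 days < 3 years (≈1095 days) ✗ → not eligible.
Paid Parental Leave — status full-time ✓ (not excluded); service 131 days ≥ 2 months (≈60 days) ✓; rating 3 ≥ 3 ✓; dept QA ✗ → not eligible.
Short-Term Disability — status full-time ✗ (requires part-time or temporary) → not eligible.
Employer Retirement Match — status full-time ✓; age 36 ≥ 18 ✓; rating 3 < 4 ✗ → not eligible.
Transit Subsidy — status full-time ✗ (requires part-time or temporary) → not eligible.
Fitness Allowance — status full-time ✓ (not excluded); service 131 days < 9 months (≈270 days) ✗ → not eligible.
Medical Plan — status full-time ✗ (requires part-time or temporary) → not eligible.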